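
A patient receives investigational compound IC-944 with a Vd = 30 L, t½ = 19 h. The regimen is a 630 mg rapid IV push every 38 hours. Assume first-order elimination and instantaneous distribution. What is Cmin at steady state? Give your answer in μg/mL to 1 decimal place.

7.0 μg/mL

τ = 38 h = 2 half-lives, so f = (1/2)^2 = 0.25.
At steady state, R = 1/(1 − 0.25) = 4/3.
Single-dose peak C₀ = D/Vd = 630/30 = 21 μg/mL.
Steady-state peak Cmax,ss = C₀·R = 21 × 4/3 ≈ 28.000 μg/mL.
Steady-state trough Cmin,ss = Cmax,ss·f ≈ 28.000 × 0.25 ≈ 7.000 μg/mL.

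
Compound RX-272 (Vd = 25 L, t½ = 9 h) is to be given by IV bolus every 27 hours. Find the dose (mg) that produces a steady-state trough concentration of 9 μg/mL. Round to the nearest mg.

1575 mg

τ/t½ = 27/9 ≈ 3, so f = (1/2)^(27/9) ≈ 0.125000.
Cmin,ss = (D/Vd)·f/(1−f), so D = Cmin,ss·Vd·(1−f)/f.
D = 9 × 25 × (1−f)/f ≈ 9 × 25 × 7.00000 ≈ 1575.00 mg.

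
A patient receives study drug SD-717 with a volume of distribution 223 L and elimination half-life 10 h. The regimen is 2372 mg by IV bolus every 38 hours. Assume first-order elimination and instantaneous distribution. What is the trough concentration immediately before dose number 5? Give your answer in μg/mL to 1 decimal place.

0.8 μg/mL

f = (1/2)^(τ/t½) = (1/2)^(38/10) ≈ 0.0718.
C₀ = D/Vd = 2372/223 ≈ 10.637 μg/mL.
Before the 5th dose, 4 doses have been given. Superposition: Cmin = C₀·(f + f² + … + f^4).
≈ 10.637 × (0.0718 + 0.0052 + 0.0004 + 0.0000) ≈ 10.637 × 0.0774 ≈ 0.823 μg/mL.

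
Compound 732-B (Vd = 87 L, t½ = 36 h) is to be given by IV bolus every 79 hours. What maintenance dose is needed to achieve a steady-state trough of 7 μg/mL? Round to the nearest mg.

2178 mg

τ/t½ = 79/36 ≈ 2.1944, so f = (1/2)^(79/36) ≈ 0.218477.
Cmin,ss = (D/Vd)·f/(1−f), so D = Cmin,ss·Vd·(1−f)/f.
D = 7 × 87 × (1−f)/f ≈ 7 × 87 × 3.57714 ≈ 2178.48 mg.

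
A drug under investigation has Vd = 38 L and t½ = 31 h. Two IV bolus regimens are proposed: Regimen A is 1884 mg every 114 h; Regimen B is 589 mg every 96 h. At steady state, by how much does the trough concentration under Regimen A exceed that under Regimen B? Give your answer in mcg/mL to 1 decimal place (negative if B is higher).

Regimen A: f = (1/2)^(114/31) ≈ 0.0782; Cmin,ss = (1884/38)·f/(1−f) ≈ 4.206 mcg/mL.
Regimen B: f = (1/2)^(96/31) ≈ 0.1169; Cmin,ss = (589/38)·f/(1−f) ≈ 2.052 mcg/mL.
Difference ≈ 4.206 − 2.052 ≈ 2.154 mcg/mL.

2.2 mcg/mL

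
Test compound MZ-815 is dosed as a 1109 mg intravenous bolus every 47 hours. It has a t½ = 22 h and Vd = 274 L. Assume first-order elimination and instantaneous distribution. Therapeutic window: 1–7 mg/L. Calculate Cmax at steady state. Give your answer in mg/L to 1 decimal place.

Over one 47-h interval, 47/22 ≈ 2.1364 half-lives elapse, leaving f ≈ 0.2275 of each dose.
At steady state, accumulation factor R = 1/(1 − e^(−kτ)) ≈ 1.2945.
Single-dose peak C₀ = D/Vd = 1109/274 ≈ 4.047 mg/L.
Cmax,ss = C₀/(1 − f) ≈ 4.047/0.7725 ≈ 5.239 mg/L.
Peak 5.2 mg/L vs MTC 7 mg/L: below toxic threshold.

5.2 mg/L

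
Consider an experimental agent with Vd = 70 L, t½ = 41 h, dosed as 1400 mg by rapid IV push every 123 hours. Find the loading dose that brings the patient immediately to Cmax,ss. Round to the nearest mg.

1600 mg

f = (1/2)^(123/41) ≈ 0.125000; accumulation ratio R = 1/(1−f) ≈ 1.14286.
Loading dose to hit Cmax,ss on first dose: D_load = D_maint·R ≈ 1400 × 1.14286 ≈ 1600.00 mg.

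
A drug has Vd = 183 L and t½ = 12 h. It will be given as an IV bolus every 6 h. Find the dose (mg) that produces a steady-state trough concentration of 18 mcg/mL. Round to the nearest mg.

τ/t½ = 6/12 ≈ 0.5, so f = (1/2)^(6/12) ≈ 0.707107.
Cmin,ss = (D/Vd)·f/(1−f), so D = Cmin,ss·Vd·(1−f)/f.
D = 18 × 183 × (1−f)/f ≈ 18 × 183 × 0.41421 ≈ 1364.41 mg.

1364 mg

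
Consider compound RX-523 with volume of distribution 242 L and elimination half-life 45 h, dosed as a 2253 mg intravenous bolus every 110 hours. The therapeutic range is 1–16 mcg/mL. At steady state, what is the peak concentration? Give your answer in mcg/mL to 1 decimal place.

k = ln2/t½ = ln2/45 ≈ 0.015403 h⁻¹; fraction remaining f = e^(−kτ) = e^(−0.015403×110) ≈ 0.1837.
At steady state, accumulation factor R = 1/(1 − e^(−kτ)) ≈ 1.2250.
Each bolus raises the concentration by D/Vd = 2253/242 ≈ 9.310 mcg/mL.
Steady-state peak Cmax,ss = C₀·R ≈ 9.310 × 1.2250 ≈ 11.405 mcg/mL.
Peak 11.4 mcg/mL vs MTC 16 mcg/mL: below toxic threshold.

11.4 mcg/mL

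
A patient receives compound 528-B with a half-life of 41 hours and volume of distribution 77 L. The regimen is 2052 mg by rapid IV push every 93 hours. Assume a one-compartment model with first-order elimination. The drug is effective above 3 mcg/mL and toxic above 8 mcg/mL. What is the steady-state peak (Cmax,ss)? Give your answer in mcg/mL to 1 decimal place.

33.6 mcg/mL

τ/t½ = 93/41 ≈ 2.2683, so fraction remaining f = (1/2)^(93/41) ≈ 0.2076.
Accumulation ratio R = 1/(1 − f) ≈ 1/0.7924 ≈ 1.2620.
Each bolus raises the concentration by D/Vd = 2052/77 ≈ 26.649 mcg/mL.
Steady-state peak Cmax,ss = C₀·R ≈ 26.649 × 1.2620 ≈ 33.631 mcg/mL.
Peak 33.6 mcg/mL vs MTC 8 mcg/mL: exceeds toxic threshold.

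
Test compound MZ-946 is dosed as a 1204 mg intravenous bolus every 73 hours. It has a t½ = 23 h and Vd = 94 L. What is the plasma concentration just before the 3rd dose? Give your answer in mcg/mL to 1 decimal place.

f = (1/2)^(τ/t½) = (1/2)^(73/23) ≈ 0.1108.
C₀ = D/Vd = 1204/94 ≈ 12.809 mcg/mL.
Before the 3rd dose, 2 doses have been given. Superposition: Cmin = C₀·(f + f²).
≈ 12.809 × (0.1108 + 0.0123) ≈ 12.809 × 0.1231 ≈ 1.577 mcg/mL.

1.6 mcg/mL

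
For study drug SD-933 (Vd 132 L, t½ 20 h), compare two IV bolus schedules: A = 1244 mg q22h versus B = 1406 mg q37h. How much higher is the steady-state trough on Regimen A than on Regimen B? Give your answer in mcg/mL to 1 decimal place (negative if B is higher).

4.2 mcg/mL

Regimen A: f = (1/2)^(22/20) ≈ 0.4665; Cmin,ss = (1244/132)·f/(1−f) ≈ 8.241 mcg/mL.
Regimen B: f = (1/2)^(37/20) ≈ 0.2774; Cmin,ss = (1406/132)·f/(1−f) ≈ 4.089 mcg/mL.
Difference ≈ 8.241 − 4.089 ≈ 4.152 mcg/mL.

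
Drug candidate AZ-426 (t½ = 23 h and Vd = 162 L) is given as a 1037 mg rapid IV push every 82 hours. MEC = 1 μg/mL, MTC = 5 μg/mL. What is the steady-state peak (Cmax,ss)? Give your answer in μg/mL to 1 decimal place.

7.0 μg/mL

Over one 82-h interval, 82/23 ≈ 3.5652 half-lives elapse, leaving f ≈ 0.0845 of each dose.
Accumulation ratio R = 1/(1 − f) ≈ 1/0.9155 ≈ 1.0923.
Each bolus raises the concentration by D/Vd = 1037/162 ≈ 6.401 μg/mL.
Steady-state peak Cmax,ss = C₀·R ≈ 6.401 × 1.0923 ≈ 6.992 μg/mL.
Peak 7.0 μg/mL vs MTC 5 μg/mL: exceeds toxic threshold.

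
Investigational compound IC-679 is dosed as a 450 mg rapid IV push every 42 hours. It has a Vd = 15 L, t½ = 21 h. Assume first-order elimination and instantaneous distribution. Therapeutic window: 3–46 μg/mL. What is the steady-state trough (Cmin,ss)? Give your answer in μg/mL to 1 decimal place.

τ = 42 h = 2 half-lives, so f = (1/2)^2 = 0.25.
At steady state, R = 1/(1 − 0.25) = 4/3.
Single-dose peak C₀ = D/Vd = 450/15 = 30 μg/mL.
Steady-state peak Cmax,ss = C₀·R = 30 × 4/3 ≈ 40.000 μg/mL.
Steady-state trough Cmin,ss = Cmax,ss·f ≈ 40.000 × 0.25 ≈ 10.000 μg/mL.
Trough 10.0 μg/mL vs MEC 3 μg/mL: adequate.

10.0 μg/mL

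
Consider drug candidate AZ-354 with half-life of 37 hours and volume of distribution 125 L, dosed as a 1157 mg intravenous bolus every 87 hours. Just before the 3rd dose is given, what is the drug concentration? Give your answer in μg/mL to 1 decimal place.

2.2 μg/mL

f = (1/2)^(τ/t½) = (1/2)^(87/37) ≈ 0.1960.
C₀ = D/Vd = 1157/125 ≈ 9.256 μg/mL.
Before the 3rd dose, 2 doses have been given. Superposition: Cmin = C₀·(f + f²).
≈ 9.256 × (0.1960 + 0.0384) ≈ 9.256 × 0.2344 ≈ 2.170 μg/mL.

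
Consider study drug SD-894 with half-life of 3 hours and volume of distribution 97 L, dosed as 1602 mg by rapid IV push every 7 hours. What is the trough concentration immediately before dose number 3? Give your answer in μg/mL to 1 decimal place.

3.9 μg/mL

f = (1/2)^(τ/t½) = (1/2)^(7/3) ≈ 0.1984.
C₀ = D/Vd = 1602/97 ≈ 16.515 μg/mL.
Before the 3rd dose, 2 doses have been given. Superposition: Cmin = C₀·(f + f²).
≈ 16.515 × (0.1984 + 0.0394) ≈ 16.515 × 0.2378 ≈ 3.927 μg/mL.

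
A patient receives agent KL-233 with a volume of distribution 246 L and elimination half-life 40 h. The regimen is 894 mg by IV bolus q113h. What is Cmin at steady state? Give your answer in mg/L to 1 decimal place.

Over one 113-h interval, 113/40 ≈ 2.825 half-lives elapse, leaving f ≈ 0.1411 of each dose.
Accumulation ratio R = 1/(1 − f) ≈ 1/0.8589 ≈ 1.1643.
Each bolus raises the concentration by D/Vd = 894/246 ≈ 3.634 mg/L.
Cmax,ss = C₀/(1 − f) ≈ 3.634/0.8589 ≈ 4.231 mg/L.
Steady-state trough Cmin,ss = Cmax,ss·f ≈ 4.231 × 0.1411 ≈ 0.597 mg/L.

0.6 mg/L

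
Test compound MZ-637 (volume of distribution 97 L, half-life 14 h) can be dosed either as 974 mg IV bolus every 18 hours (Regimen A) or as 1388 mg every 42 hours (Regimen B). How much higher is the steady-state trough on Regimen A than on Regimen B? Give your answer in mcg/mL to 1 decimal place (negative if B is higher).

Regimen A: f = (1/2)^(18/14) ≈ 0.4102; Cmin,ss = (974/97)·f/(1−f) ≈ 6.984 mcg/mL.
Regimen B: f = (1/2)^(42/14) ≈ 0.1250; Cmin,ss = (1388/97)·f/(1−f) ≈ 2.044 mcg/mL.
Difference ≈ 6.984 − 2.044 ≈ 4.940 mcg/mL.

4.9 mcg/mL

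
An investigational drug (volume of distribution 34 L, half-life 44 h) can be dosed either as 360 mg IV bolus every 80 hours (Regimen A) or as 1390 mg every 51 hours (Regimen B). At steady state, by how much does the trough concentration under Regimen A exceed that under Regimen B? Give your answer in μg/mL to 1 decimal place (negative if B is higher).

-29.0 μg/mL

Regimen A: f = (1/2)^(80/44) ≈ 0.2836; Cmin,ss = (360/34)·f/(1−f) ≈ 4.192 μg/mL.
Regimen B: f = (1/2)^(51/44) ≈ 0.4478; Cmin,ss = (1390/34)·f/(1−f) ≈ 33.153 μg/mL.
Difference ≈ 4.192 − 33.153 ≈ -28.961 μg/mL.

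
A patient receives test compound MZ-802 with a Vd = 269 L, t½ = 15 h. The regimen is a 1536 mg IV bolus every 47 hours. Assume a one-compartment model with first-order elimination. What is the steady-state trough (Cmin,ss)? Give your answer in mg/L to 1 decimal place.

0.7 mg/L

k = ln2/t½ = ln2/15 ≈ 0.046210 h⁻¹; fraction remaining f = e^(−kτ) = e^(−0.046210×47) ≈ 0.1140.
Single-dose peak C₀ = D/Vd = 1536/269 ≈ 5.710 mg/L.
Steady-state trough Cmin,ss = C₀·f/(1−f) ≈ 5.710 × 0.1140/0.8860 ≈ 0.735 mg/L.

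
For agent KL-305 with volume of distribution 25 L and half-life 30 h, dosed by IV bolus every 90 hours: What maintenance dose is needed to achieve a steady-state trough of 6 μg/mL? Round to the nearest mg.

τ/t½ = 90/30 ≈ 3, so f = (1/2)^(90/30) ≈ 0.125000.
Cmin,ss = (D/Vd)·f/(1−f), so D = Cmin,ss·Vd·(1−f)/f.
D = 6 × 25 × (1−f)/f ≈ 6 × 25 × 7.00000 ≈ 1050.00 mg.

1050 mg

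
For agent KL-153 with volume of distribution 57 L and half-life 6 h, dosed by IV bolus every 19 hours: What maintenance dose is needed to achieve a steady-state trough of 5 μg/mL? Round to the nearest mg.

2274 mg

τ/t½ = 19/6 ≈ 3.1667, so f = (1/2)^(19/6) ≈ 0.111362.
Cmin,ss = (D/Vd)·f/(1−f), so D = Cmin,ss·Vd·(1−f)/f.
D = 5 × 57 × (1−f)/f ≈ 5 × 57 × 7.97972 ≈ 2274.22 mg.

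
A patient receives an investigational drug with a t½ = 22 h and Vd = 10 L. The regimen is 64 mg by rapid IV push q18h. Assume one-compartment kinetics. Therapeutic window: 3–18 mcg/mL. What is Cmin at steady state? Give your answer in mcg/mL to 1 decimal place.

8.4 mcg/mL

τ/t½ = 18/22 ≈ 0.81818, so fraction remaining f = (1/2)^(18/22) ≈ 0.5672.
Single-dose peak C₀ = D/Vd = 64/10 ≈ 6.400 mcg/mL.
Steady-state trough Cmin,ss = C₀·f/(1−f) ≈ 6.400 × 0.5672/0.4328 ≈ 8.387 mcg/mL.
Trough 8.4 mcg/mL vs MEC 3 mcg/mL: adequate.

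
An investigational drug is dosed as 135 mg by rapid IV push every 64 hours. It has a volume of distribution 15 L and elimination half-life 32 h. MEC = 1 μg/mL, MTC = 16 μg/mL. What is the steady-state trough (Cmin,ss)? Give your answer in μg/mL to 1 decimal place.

3.0 μg/mL

The dosing interval is 2 half-lives, so f = 2^(−2) = 0.25.
At steady state, R = 1/(1 − 0.25) = 4/3.
Single-dose peak C₀ = D/Vd = 135/15 = 9 μg/mL.
Steady-state peak Cmax,ss = C₀·R = 9 × 4/3 ≈ 12.000 μg/mL.
Steady-state trough Cmin,ss = Cmax,ss·f ≈ 12.000 × 0.25 ≈ 3.000 μg/mL.
Trough 3.0 μg/mL vs MEC 1 μg/mL: adequate.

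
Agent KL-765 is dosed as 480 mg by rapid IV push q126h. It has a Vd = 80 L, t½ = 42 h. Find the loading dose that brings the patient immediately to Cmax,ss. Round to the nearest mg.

549 mg

f = (1/2)^(126/42) ≈ 0.125000; accumulation ratio R = 1/(1−f) ≈ 1.14286.
Loading dose to hit Cmax,ss on first dose: D_load = D_maint·R ≈ 480 × 1.14286 ≈ 548.57 mg.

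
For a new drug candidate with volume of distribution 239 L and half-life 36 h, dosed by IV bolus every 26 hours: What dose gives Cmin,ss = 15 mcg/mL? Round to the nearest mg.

τ/t½ = 26/36 ≈ 0.72222, so f = (1/2)^(26/36) ≈ 0.606163.
Cmin,ss = (D/Vd)·f/(1−f), so D = Cmin,ss·Vd·(1−f)/f.
D = 15 × 239 × (1−f)/f ≈ 15 × 239 × 0.64972 ≈ 2329.25 mg.

2329 mg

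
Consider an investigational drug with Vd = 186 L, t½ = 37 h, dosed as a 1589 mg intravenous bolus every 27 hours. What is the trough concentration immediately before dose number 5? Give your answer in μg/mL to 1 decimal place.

11.3 μg/mL

f = (1/2)^(τ/t½) = (1/2)^(27/37) ≈ 0.6030.
C₀ = D/Vd = 1589/186 ≈ 8.543 μg/mL.
Before the 5th dose, 4 doses have been given. Superposition: Cmin = C₀·(f + f² + … + f^4).
≈ 8.543 × (0.6030 + 0.3636 + 0.2193 + 0.1322) ≈ 8.543 × 1.3181 ≈ 11.261 μg/mL.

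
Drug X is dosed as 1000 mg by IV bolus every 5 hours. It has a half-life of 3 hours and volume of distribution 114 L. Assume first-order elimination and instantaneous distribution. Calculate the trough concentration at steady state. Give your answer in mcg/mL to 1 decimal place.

τ/t½ = 5/3 ≈ 1.6667, so fraction remaining f = (1/2)^(5/3) ≈ 0.3150.
Each bolus raises the concentration by D/Vd = 1000/114 ≈ 8.772 mcg/mL.
Steady-state trough Cmin,ss = C₀·f/(1−f) ≈ 8.772 × 0.3150/0.6850 ≈ 4.034 mcg/mL.

4.0 mcg/mL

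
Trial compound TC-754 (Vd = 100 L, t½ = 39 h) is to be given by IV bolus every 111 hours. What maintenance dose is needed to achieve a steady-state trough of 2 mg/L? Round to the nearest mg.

τ/t½ = 111/39 ≈ 2.8462, so f = (1/2)^(111/39) ≈ 0.139066.
Cmin,ss = (D/Vd)·f/(1−f), so D = Cmin,ss·Vd·(1−f)/f.
D = 2 × 100 × (1−f)/f ≈ 2 × 100 × 6.19083 ≈ 1238.17 mg.

1238 mg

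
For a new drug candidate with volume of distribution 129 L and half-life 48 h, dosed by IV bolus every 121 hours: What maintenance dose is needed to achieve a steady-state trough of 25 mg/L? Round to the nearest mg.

15284 mg

τ/t½ = 121/48 ≈ 2.5208, so f = (1/2)^(121/48) ≈ 0.174242.
Cmin,ss = (D/Vd)·f/(1−f), so D = Cmin,ss·Vd·(1−f)/f.
D = 25 × 129 × (1−f)/f ≈ 25 × 129 × 4.73914 ≈ 15283.73 mg.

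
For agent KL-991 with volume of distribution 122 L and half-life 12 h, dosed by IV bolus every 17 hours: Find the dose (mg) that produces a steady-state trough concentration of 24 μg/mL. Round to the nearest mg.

τ/t½ = 17/12 ≈ 1.4167, so f = (1/2)^(17/12) ≈ 0.374577.
Cmin,ss = (D/Vd)·f/(1−f), so D = Cmin,ss·Vd·(1−f)/f.
D = 24 × 122 × (1−f)/f ≈ 24 × 122 × 1.66968 ≈ 4888.82 mg.

4889 mg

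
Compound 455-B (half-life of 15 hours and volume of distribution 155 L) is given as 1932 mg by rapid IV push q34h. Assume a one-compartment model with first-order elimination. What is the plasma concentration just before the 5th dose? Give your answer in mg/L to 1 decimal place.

3.3 mg/L

f = (1/2)^(τ/t½) = (1/2)^(34/15) ≈ 0.2078.
C₀ = D/Vd = 1932/155 ≈ 12.465 mg/L.
Before the 5th dose, 4 doses have been given. Superposition: Cmin = C₀·(f + f² + … + f^4).
≈ 12.465 × (0.2078 + 0.0432 + 0.0090 + 0.0019) ≈ 12.465 × 0.2619 ≈ 3.265 mg/L.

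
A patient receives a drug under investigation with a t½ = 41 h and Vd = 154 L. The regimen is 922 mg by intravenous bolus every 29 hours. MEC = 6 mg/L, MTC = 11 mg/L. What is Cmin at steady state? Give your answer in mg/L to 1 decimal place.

9.5 mg/L

τ/t½ = 29/41 ≈ 0.70732, so fraction remaining f = (1/2)^(29/41) ≈ 0.6125.
At steady state, accumulation factor R = 1/(1 − e^(−kτ)) ≈ 2.5806.
Each bolus raises the concentration by D/Vd = 922/154 ≈ 5.987 mg/L.
Steady-state peak Cmax,ss = C₀·R ≈ 5.987 × 2.5806 ≈ 15.450 mg/L.
One interval later, Cmin,ss = Cmax,ss·e^(−kτ) ≈ 15.450 × 0.6125 ≈ 9.463 mg/L.
Trough 9.5 mg/L vs MEC 6 mg/L: adequate.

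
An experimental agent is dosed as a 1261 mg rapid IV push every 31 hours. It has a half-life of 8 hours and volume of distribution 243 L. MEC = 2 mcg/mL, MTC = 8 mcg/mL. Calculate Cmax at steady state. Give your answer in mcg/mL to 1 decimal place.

5.6 mcg/mL

τ/t½ = 31/8 ≈ 3.875, so fraction remaining f = (1/2)^(31/8) ≈ 0.0682.
At steady state, accumulation factor R = 1/(1 − e^(−kτ)) ≈ 1.0732.
Single-dose peak C₀ = D/Vd = 1261/243 ≈ 5.189 mcg/mL.
Steady-state peak Cmax,ss = C₀·R ≈ 5.189 × 1.0732 ≈ 5.569 mcg/mL.
Peak 5.6 mcg/mL vs MTC 8 mcg/mL: below toxic threshold.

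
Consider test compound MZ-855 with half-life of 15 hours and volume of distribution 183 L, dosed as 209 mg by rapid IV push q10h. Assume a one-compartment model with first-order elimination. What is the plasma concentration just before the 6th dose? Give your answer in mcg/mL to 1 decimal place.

1.8 mcg/mL

f = (1/2)^(τ/t½) = (1/2)^(10/15) ≈ 0.6300.
C₀ = D/Vd = 209/183 ≈ 1.142 mcg/mL.
Before the 6th dose, 5 doses have been given. Superposition: Cmin = C₀·(f + f² + … + f^5).
≈ 1.142 × (0.6300 + 0.3969 + 0.2500 + 0.1575 + 0.0992) ≈ 1.142 × 1.5336 ≈ 1.751 mcg/mL.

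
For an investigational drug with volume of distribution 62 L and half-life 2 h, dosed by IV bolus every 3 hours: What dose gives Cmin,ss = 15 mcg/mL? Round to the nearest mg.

1700 mg

τ/t½ = 3/2 ≈ 1.5, so f = (1/2)^(3/2) ≈ 0.353553.
Cmin,ss = (D/Vd)·f/(1−f), so D = Cmin,ss·Vd·(1−f)/f.
D = 15 × 62 × (1−f)/f ≈ 15 × 62 × 1.82843 ≈ 1700.44 mg.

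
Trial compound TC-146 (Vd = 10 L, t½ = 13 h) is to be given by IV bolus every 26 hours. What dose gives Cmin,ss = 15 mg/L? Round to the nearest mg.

τ/t½ = 26/13 ≈ 2, so f = (1/2)^(26/13) ≈ 0.250000.
Cmin,ss = (D/Vd)·f/(1−f), so D = Cmin,ss·Vd·(1−f)/f.
D = 15 × 10 × (1−f)/f ≈ 15 × 10 × 3.00000 ≈ 450.00 mg.

450 mg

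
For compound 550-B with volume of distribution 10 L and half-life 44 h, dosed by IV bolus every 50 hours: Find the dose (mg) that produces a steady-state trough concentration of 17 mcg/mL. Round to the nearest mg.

204 mg

τ/t½ = 50/44 ≈ 1.1364, so f = (1/2)^(50/44) ≈ 0.454905.
Cmin,ss = (D/Vd)·f/(1−f), so D = Cmin,ss·Vd·(1−f)/f.
D = 17 × 10 × (1−f)/f ≈ 17 × 10 × 1.19826 ≈ 203.70 mg.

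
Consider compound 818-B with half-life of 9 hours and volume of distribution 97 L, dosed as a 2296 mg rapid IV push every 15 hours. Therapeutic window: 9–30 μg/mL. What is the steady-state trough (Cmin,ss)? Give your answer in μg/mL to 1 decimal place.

10.9 μg/mL

k = ln2/t½ = ln2/9 ≈ 0.077016 h⁻¹; fraction remaining f = e^(−kτ) = e^(−0.077016×15) ≈ 0.3150.
At steady state, accumulation factor R = 1/(1 − e^(−kτ)) ≈ 1.4599.
Single-dose peak C₀ = D/Vd = 2296/97 ≈ 23.670 μg/mL.
Cmax,ss = C₀/(1 − f) ≈ 23.670/0.6850 ≈ 34.555 μg/mL.
One interval later, Cmin,ss = Cmax,ss·e^(−kτ) ≈ 34.555 × 0.3150 ≈ 10.885 μg/mL.
Trough 10.9 μg/mL vs MEC 9 μg/mL: adequate.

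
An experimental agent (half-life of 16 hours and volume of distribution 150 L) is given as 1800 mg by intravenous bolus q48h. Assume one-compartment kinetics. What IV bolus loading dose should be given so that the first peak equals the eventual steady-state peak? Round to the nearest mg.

2057 mg

f = (1/2)^(48/16) ≈ 0.125000; accumulation ratio R = 1/(1−f) ≈ 1.14286.
Loading dose to hit Cmax,ss on first dose: D_load = D_maint·R ≈ 1800 × 1.14286 ≈ 2057.15 mg.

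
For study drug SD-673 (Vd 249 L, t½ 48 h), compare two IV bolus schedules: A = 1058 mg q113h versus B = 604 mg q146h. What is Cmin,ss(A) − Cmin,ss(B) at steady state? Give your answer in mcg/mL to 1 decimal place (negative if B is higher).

Regimen A: f = (1/2)^(113/48) ≈ 0.1956; Cmin,ss = (1058/249)·f/(1−f) ≈ 1.033 mcg/mL.
Regimen B: f = (1/2)^(146/48) ≈ 0.1214; Cmin,ss = (604/249)·f/(1−f) ≈ 0.335 mcg/mL.
Difference ≈ 1.033 − 0.335 ≈ 0.698 mcg/mL.

0.7 mcg/mL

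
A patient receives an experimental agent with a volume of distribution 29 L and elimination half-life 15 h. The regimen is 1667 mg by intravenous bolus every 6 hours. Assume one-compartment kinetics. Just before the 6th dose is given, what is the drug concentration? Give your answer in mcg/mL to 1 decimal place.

134.9 mcg/mL

f = (1/2)^(τ/t½) = (1/2)^(6/15) ≈ 0.7579.
C₀ = D/Vd = 1667/29 ≈ 57.483 mcg/mL.
Before the 6th dose, 5 doses have been given. Superposition: Cmin = C₀·(f + f² + … + f^5).
≈ 57.483 × (0.7579 + 0.5744 + 0.4353 + 0.3299 + 0.2501) ≈ 57.483 × 2.3476 ≈ 134.947 mcg/mL.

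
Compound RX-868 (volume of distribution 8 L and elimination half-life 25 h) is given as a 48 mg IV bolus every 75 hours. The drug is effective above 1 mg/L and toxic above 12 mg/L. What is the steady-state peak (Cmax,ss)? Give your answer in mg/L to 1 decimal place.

6.9 mg/L

τ = 75 h = 3 half-lives, so f = (1/2)^3 = 0.125.
At steady state, R = 1/(1 − 0.125) = 8/7.
Single-dose peak C₀ = D/Vd = 48/8 = 6 mg/L.
Steady-state peak Cmax,ss = C₀·R = 6 × 8/7 ≈ 6.857 mg/L.
Peak 6.9 mg/L vs MTC 12 mg/L: below toxic threshold.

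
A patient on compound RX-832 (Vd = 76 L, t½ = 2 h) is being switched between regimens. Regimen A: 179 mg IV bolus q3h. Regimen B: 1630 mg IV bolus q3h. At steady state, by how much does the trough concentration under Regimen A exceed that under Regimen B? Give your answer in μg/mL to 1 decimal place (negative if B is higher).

-10.4 μg/mL

Regimen A: f = (1/2)^(3/2) ≈ 0.3536; Cmin,ss = (179/76)·f/(1−f) ≈ 1.288 μg/mL.
Regimen B: f = (1/2)^(3/2) ≈ 0.3536; Cmin,ss = (1630/76)·f/(1−f) ≈ 11.732 μg/mL.
Difference ≈ 1.288 − 11.732 ≈ -10.444 μg/mL.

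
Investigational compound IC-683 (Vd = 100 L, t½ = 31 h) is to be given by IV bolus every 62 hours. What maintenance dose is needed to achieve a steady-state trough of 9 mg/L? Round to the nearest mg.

τ/t½ = 62/31 ≈ 2, so f = (1/2)^(62/31) ≈ 0.250000.
Cmin,ss = (D/Vd)·f/(1−f), so D = Cmin,ss·Vd·(1−f)/f.
D = 9 × 100 × (1−f)/f ≈ 9 × 100 × 3.00000 ≈ 2700.00 mg.

2700 mg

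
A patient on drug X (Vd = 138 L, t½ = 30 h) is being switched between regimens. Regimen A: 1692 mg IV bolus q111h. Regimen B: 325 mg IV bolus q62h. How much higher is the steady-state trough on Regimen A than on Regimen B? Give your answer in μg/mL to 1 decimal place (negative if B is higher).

Regimen A: f = (1/2)^(111/30) ≈ 0.0769; Cmin,ss = (1692/138)·f/(1−f) ≈ 1.021 μg/mL.
Regimen B: f = (1/2)^(62/30) ≈ 0.2387; Cmin,ss = (325/138)·f/(1−f) ≈ 0.738 μg/mL.
Difference ≈ 1.021 − 0.738 ≈ 0.283 μg/mL.

0.3 μg/mL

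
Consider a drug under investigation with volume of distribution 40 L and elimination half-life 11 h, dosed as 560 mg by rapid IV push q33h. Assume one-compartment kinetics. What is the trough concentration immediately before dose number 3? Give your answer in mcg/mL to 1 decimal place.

f = (1/2)^(τ/t½) = (1/2)^(33/11) ≈ 0.1250.
C₀ = D/Vd = 560/40 ≈ 14.000 mcg/mL.
Before the 3rd dose, 2 doses have been given. Superposition: Cmin = C₀·(f + f²).
≈ 14.000 × (0.1250 + 0.0156) ≈ 14.000 × 0.1406 ≈ 1.968 mcg/mL.

2.0 mcg/mL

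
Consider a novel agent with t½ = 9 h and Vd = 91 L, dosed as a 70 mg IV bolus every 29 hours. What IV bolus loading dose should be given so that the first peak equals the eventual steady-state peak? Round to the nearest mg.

78 mg

f = (1/2)^(29/9) ≈ 0.107155; accumulation ratio R = 1/(1−f) ≈ 1.12002.
Loading dose to hit Cmax,ss on first dose: D_load = D_maint·R ≈ 70 × 1.12002 ≈ 78.40 mg.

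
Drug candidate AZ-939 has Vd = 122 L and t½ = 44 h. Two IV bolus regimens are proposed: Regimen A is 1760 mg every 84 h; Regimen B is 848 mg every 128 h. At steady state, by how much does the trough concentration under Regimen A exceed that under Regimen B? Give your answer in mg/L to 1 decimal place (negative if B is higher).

4.2 mg/L

Regimen A: f = (1/2)^(84/44) ≈ 0.2663; Cmin,ss = (1760/122)·f/(1−f) ≈ 5.236 mg/L.
Regimen B: f = (1/2)^(128/44) ≈ 0.1331; Cmin,ss = (848/122)·f/(1−f) ≈ 1.067 mg/L.
Difference ≈ 5.236 − 1.067 ≈ 4.169 mg/L.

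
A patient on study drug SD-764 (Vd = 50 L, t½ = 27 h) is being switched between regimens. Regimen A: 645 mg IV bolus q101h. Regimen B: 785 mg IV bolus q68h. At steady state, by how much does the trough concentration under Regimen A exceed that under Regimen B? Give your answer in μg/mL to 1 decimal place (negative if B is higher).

-2.3 μg/mL

Regimen A: f = (1/2)^(101/27) ≈ 0.0748; Cmin,ss = (645/50)·f/(1−f) ≈ 1.043 μg/mL.
Regimen B: f = (1/2)^(68/27) ≈ 0.1745; Cmin,ss = (785/50)·f/(1−f) ≈ 3.319 μg/mL.
Difference ≈ 1.043 − 3.319 ≈ -2.276 μg/mL.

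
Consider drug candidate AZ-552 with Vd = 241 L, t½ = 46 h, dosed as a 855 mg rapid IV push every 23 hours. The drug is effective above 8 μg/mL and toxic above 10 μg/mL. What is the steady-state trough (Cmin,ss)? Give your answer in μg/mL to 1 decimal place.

8.6 μg/mL

τ/t½ = 23/46 ≈ 0.5, so fraction remaining f = (1/2)^(23/46) ≈ 0.7071.
At steady state, accumulation factor R = 1/(1 − e^(−kτ)) ≈ 3.4141.
Single-dose peak C₀ = D/Vd = 855/241 ≈ 3.548 μg/mL.
Steady-state peak Cmax,ss = C₀·R ≈ 3.548 × 3.4141 ≈ 12.113 μg/mL.
One interval later, Cmin,ss = Cmax,ss·e^(−kτ) ≈ 12.113 × 0.7071 ≈ 8.565 μg/mL.
Trough 8.6 μg/mL vs MEC 8 μg/mL: adequate.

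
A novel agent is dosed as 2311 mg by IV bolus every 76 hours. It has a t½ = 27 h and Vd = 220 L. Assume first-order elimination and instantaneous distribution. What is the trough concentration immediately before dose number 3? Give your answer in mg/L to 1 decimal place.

f = (1/2)^(τ/t½) = (1/2)^(76/27) ≈ 0.1421.
C₀ = D/Vd = 2311/220 ≈ 10.505 mg/L.
Before the 3rd dose, 2 doses have been given. Superposition: Cmin = C₀·(f + f²).
≈ 10.505 × (0.1421 + 0.0202) ≈ 10.505 × 0.1623 ≈ 1.705 mg/L.

1.7 mg/L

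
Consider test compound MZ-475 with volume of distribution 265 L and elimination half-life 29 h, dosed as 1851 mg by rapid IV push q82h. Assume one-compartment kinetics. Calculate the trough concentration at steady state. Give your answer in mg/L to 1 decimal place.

k = ln2/t½ = ln2/29 ≈ 0.023902 h⁻¹; fraction remaining f = e^(−kτ) = e^(−0.023902×82) ≈ 0.1409.
Single-dose peak C₀ = D/Vd = 1851/265 ≈ 6.985 mg/L.
Steady-state trough Cmin,ss = C₀·f/(1−f) ≈ 6.985 × 0.1409/0.8591 ≈ 1.146 mg/L.

1.1 mg/L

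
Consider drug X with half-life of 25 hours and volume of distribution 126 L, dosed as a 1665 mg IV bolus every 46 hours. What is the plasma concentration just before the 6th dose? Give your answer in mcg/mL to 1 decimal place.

f = (1/2)^(τ/t½) = (1/2)^(46/25) ≈ 0.2793.
C₀ = D/Vd = 1665/126 ≈ 13.214 mcg/mL.
Before the 6th dose, 5 doses have been given. Superposition: Cmin = C₀·(f + f² + … + f^5).
≈ 13.214 × (0.2793 + 0.0780 + 0.0218 + 0.0061 + 0.0017) ≈ 13.214 × 0.3869 ≈ 5.112 mcg/mL.

5.1 mcg/mL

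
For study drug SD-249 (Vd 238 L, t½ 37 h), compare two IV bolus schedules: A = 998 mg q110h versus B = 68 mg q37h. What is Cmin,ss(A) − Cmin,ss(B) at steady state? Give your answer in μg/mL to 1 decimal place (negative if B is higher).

Regimen A: f = (1/2)^(110/37) ≈ 0.1274; Cmin,ss = (998/238)·f/(1−f) ≈ 0.612 μg/mL.
Regimen B: f = (1/2)^(37/37) ≈ 0.5000; Cmin,ss = (68/238)·f/(1−f) ≈ 0.286 μg/mL.
Difference ≈ 0.612 − 0.286 ≈ 0.326 μg/mL.

0.3 μg/mL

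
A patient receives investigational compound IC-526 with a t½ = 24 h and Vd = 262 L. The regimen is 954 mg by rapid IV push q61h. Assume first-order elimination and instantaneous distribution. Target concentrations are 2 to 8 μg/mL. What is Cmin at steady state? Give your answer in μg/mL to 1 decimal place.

0.8 μg/mL

τ/t½ = 61/24 ≈ 2.5417, so fraction remaining f = (1/2)^(61/24) ≈ 0.1717.
At steady state, accumulation factor R = 1/(1 − e^(−kτ)) ≈ 1.2073.
Single-dose peak C₀ = D/Vd = 954/262 ≈ 3.641 μg/mL.
Cmax,ss = C₀/(1 − f) ≈ 3.641/0.8283 ≈ 4.396 μg/mL.
Steady-state trough Cmin,ss = Cmax,ss·f ≈ 4.396 × 0.1717 ≈ 0.755 μg/mL.
Trough 0.8 μg/mL vs MEC 2 μg/mL: subtherapeutic.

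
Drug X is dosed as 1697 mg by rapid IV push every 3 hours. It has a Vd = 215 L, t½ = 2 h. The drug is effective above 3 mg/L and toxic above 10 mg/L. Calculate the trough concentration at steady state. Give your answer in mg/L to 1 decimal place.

k = ln2/t½ = ln2/2 ≈ 0.346574 h⁻¹; fraction remaining f = e^(−kτ) = e^(−0.346574×3) ≈ 0.3536.
Accumulation ratio R = 1/(1 − f) ≈ 1/0.6464 ≈ 1.5470.
Single-dose peak C₀ = D/Vd = 1697/215 ≈ 7.893 mg/L.
Cmax,ss = C₀/(1 − f) ≈ 7.893/0.6464 ≈ 12.211 mg/L.
Steady-state trough Cmin,ss = Cmax,ss·f ≈ 12.211 × 0.3536 ≈ 4.318 mg/L.
Trough 4.3 mg/L vs MEC 3 mg/L: adequate.

4.3 mg/L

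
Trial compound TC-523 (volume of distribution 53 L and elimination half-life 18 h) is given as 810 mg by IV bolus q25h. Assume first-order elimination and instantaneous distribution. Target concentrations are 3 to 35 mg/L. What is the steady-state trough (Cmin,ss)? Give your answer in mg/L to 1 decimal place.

9.4 mg/L

Over one 25-h interval, 25/18 ≈ 1.3889 half-lives elapse, leaving f ≈ 0.3819 of each dose.
Single-dose peak C₀ = D/Vd = 810/53 ≈ 15.283 mg/L.
Steady-state trough Cmin,ss = C₀·f/(1−f) ≈ 15.283 × 0.3819/0.6181 ≈ 9.443 mg/L.
Trough 9.4 mg/L vs MEC 3 mg/L: adequate.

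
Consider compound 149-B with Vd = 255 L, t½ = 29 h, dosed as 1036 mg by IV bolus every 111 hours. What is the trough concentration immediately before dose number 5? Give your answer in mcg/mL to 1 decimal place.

f = (1/2)^(τ/t½) = (1/2)^(111/29) ≈ 0.0704.
C₀ = D/Vd = 1036/255 ≈ 4.063 mcg/mL.
Before the 5th dose, 4 doses have been given. Superposition: Cmin = C₀·(f + f² + … + f^4).
≈ 4.063 × (0.0704 + 0.0050 + 0.0003 + 0.0000) ≈ 4.063 × 0.0757 ≈ 0.308 mcg/mL.

0.3 mcg/mL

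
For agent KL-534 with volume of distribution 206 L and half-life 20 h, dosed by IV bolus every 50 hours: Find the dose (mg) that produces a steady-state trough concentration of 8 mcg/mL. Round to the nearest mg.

7674 mg

τ/t½ = 50/20 ≈ 2.5, so f = (1/2)^(50/20) ≈ 0.176777.
Cmin,ss = (D/Vd)·f/(1−f), so D = Cmin,ss·Vd·(1−f)/f.
D = 8 × 206 × (1−f)/f ≈ 8 × 206 × 4.65684 ≈ 7674.47 mg.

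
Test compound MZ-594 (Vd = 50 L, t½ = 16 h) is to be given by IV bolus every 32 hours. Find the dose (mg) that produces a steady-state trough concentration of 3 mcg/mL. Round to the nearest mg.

τ/t½ = 32/16 ≈ 2, so f = (1/2)^(32/16) ≈ 0.250000.
Cmin,ss = (D/Vd)·f/(1−f), so D = Cmin,ss·Vd·(1−f)/f.
D = 3 × 50 × (1−f)/f ≈ 3 × 50 × 3.00000 ≈ 450.00 mg.

450 mg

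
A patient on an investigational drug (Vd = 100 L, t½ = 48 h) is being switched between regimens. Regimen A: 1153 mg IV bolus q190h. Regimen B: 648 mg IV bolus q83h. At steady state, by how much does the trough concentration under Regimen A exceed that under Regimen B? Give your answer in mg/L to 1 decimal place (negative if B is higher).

Regimen A: f = (1/2)^(190/48) ≈ 0.0643; Cmin,ss = (1153/100)·f/(1−f) ≈ 0.792 mg/L.
Regimen B: f = (1/2)^(83/48) ≈ 0.3016; Cmin,ss = (648/100)·f/(1−f) ≈ 2.798 mg/L.
Difference ≈ 0.792 − 2.798 ≈ -2.006 mg/L.

-2.0 mg/L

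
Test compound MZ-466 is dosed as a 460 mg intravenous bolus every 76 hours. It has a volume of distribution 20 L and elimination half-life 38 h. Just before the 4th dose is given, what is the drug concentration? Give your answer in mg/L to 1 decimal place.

f = (1/2)^(τ/t½) = (1/2)^(76/38) ≈ 0.2500.
C₀ = D/Vd = 460/20 ≈ 23.000 mg/L.
Before the 4th dose, 3 doses have been given. Superposition: Cmin = C₀·(f + f² + … + f^3).
≈ 23.000 × (0.2500 + 0.0625 + 0.0156) ≈ 23.000 × 0.3281 ≈ 7.546 mg/L.

7.5 mg/L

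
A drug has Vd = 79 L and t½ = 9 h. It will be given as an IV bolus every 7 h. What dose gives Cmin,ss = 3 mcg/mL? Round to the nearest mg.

τ/t½ = 7/9 ≈ 0.77778, so f = (1/2)^(7/9) ≈ 0.583265.
Cmin,ss = (D/Vd)·f/(1−f), so D = Cmin,ss·Vd·(1−f)/f.
D = 3 × 79 × (1−f)/f ≈ 3 × 79 × 0.71449 ≈ 169.33 mg.

169 mg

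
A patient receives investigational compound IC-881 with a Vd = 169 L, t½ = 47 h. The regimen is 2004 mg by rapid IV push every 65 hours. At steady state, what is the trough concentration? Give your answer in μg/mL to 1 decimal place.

7.4 μg/mL

k = ln2/t½ = ln2/47 ≈ 0.014748 h⁻¹; fraction remaining f = e^(−kτ) = e^(−0.014748×65) ≈ 0.3834.
At steady state, accumulation factor R = 1/(1 − e^(−kτ)) ≈ 1.6218.
Each bolus raises the concentration by D/Vd = 2004/169 ≈ 11.858 μg/mL.
Cmax,ss = C₀/(1 − f) ≈ 11.858/0.6166 ≈ 19.231 μg/mL.
One interval later, Cmin,ss = Cmax,ss·e^(−kτ) ≈ 19.231 × 0.3834 ≈ 7.373 μg/mL.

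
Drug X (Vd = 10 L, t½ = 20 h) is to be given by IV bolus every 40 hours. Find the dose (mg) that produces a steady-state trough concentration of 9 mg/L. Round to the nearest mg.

τ/t½ = 40/20 ≈ 2, so f = (1/2)^(40/20) ≈ 0.250000.
Cmin,ss = (D/Vd)·f/(1−f), so D = Cmin,ss·Vd·(1−f)/f.
D = 9 × 10 × (1−f)/f ≈ 9 × 10 × 3.00000 ≈ 270.00 mg.

270 mg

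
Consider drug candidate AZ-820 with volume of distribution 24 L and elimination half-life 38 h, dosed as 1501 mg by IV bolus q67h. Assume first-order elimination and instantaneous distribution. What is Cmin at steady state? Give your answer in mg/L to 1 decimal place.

26.1 mg/L

k = ln2/t½ = ln2/38 ≈ 0.018241 h⁻¹; fraction remaining f = e^(−kτ) = e^(−0.018241×67) ≈ 0.2946.
At steady state, accumulation factor R = 1/(1 − e^(−kτ)) ≈ 1.4176.
Single-dose peak C₀ = D/Vd = 1501/24 ≈ 62.542 mg/L.
Steady-state peak Cmax,ss = C₀·R ≈ 62.542 × 1.4176 ≈ 88.660 mg/L.
Steady-state trough Cmin,ss = Cmax,ss·f ≈ 88.660 × 0.2946 ≈ 26.119 mg/L.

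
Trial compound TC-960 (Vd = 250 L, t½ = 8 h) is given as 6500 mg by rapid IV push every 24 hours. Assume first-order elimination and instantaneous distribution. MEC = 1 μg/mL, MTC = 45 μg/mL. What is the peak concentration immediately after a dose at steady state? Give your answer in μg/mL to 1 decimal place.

29.7 μg/mL

The dosing interval is 3 half-lives, so f = 2^(−3) = 0.125.
At steady state, R = 1/(1 − 0.125) = 8/7.
Single-dose peak C₀ = D/Vd = 6500/250 = 26 μg/mL.
Steady-state peak Cmax,ss = C₀·R = 26 × 8/7 ≈ 29.714 μg/mL.
Peak 29.7 μg/mL vs MTC 45 μg/mL: below toxic threshold.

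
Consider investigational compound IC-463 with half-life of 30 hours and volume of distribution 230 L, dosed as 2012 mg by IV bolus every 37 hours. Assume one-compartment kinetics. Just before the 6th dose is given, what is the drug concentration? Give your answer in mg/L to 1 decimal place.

6.4 mg/L

f = (1/2)^(τ/t½) = (1/2)^(37/30) ≈ 0.4253.
C₀ = D/Vd = 2012/230 ≈ 8.748 mg/L.
Before the 6th dose, 5 doses have been given. Superposition: Cmin = C₀·(f + f² + … + f^5).
≈ 8.748 × (0.4253 + 0.1809 + 0.0769 + 0.0327 + 0.0139) ≈ 8.748 × 0.7297 ≈ 6.383 mg/L.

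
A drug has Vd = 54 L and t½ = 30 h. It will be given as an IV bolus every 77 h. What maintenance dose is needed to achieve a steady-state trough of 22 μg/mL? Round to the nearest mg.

5850 mg

τ/t½ = 77/30 ≈ 2.5667, so f = (1/2)^(77/30) ≈ 0.168794.
Cmin,ss = (D/Vd)·f/(1−f), so D = Cmin,ss·Vd·(1−f)/f.
D = 22 × 54 × (1−f)/f ≈ 22 × 54 × 4.92438 ≈ 5850.16 mg.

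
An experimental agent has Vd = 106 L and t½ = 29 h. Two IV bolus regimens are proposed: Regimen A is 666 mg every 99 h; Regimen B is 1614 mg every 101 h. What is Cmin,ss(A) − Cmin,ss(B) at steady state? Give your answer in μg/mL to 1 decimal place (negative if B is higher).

Regimen A: f = (1/2)^(99/29) ≈ 0.0938; Cmin,ss = (666/106)·f/(1−f) ≈ 0.650 μg/mL.
Regimen B: f = (1/2)^(101/29) ≈ 0.0895; Cmin,ss = (1614/106)·f/(1−f) ≈ 1.497 μg/mL.
Difference ≈ 0.650 − 1.497 ≈ -0.847 μg/mL.

-0.8 μg/mL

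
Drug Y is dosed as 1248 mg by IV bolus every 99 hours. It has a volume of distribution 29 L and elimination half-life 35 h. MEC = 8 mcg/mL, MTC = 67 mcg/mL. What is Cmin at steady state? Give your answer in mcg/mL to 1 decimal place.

7.1 mcg/mL

τ/t½ = 99/35 ≈ 2.8286, so fraction remaining f = (1/2)^(99/35) ≈ 0.1408.
At steady state, accumulation factor R = 1/(1 − e^(−kτ)) ≈ 1.1639.
Each bolus raises the concentration by D/Vd = 1248/29 ≈ 43.034 mcg/mL.
Cmax,ss = C₀/(1 − f) ≈ 43.034/0.8592 ≈ 50.086 mcg/mL.
One interval later, Cmin,ss = Cmax,ss·e^(−kτ) ≈ 50.086 × 0.1408 ≈ 7.052 mcg/mL.
Trough 7.1 mcg/mL vs MEC 8 mcg/mL: subtherapeutic.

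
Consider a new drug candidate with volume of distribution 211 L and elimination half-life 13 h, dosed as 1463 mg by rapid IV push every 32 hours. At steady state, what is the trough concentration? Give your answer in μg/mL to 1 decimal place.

1.5 μg/mL

τ/t½ = 32/13 ≈ 2.4615, so fraction remaining f = (1/2)^(32/13) ≈ 0.1816.
Accumulation ratio R = 1/(1 − f) ≈ 1/0.8184 ≈ 1.2219.
Single-dose peak C₀ = D/Vd = 1463/211 ≈ 6.934 μg/mL.
Cmax,ss = C₀/(1 − f) ≈ 6.934/0.8184 ≈ 8.473 μg/mL.
Steady-state trough Cmin,ss = Cmax,ss·f ≈ 8.473 × 0.1816 ≈ 1.539 μg/mL.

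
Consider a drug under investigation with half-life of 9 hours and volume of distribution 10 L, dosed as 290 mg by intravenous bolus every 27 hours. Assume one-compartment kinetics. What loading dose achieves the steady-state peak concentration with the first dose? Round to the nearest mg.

331 mg

f = (1/2)^(27/9) ≈ 0.125000; accumulation ratio R = 1/(1−f) ≈ 1.14286.
Loading dose to hit Cmax,ss on first dose: D_load = D_maint·R ≈ 290 × 1.14286 ≈ 331.43 mg.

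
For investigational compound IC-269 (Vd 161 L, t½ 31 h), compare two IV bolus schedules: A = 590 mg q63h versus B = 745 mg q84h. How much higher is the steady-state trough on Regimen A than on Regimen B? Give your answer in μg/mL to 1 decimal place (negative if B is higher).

Regimen A: f = (1/2)^(63/31) ≈ 0.2445; Cmin,ss = (590/161)·f/(1−f) ≈ 1.186 μg/mL.
Regimen B: f = (1/2)^(84/31) ≈ 0.1529; Cmin,ss = (745/161)·f/(1−f) ≈ 0.835 μg/mL.
Difference ≈ 1.186 − 0.835 ≈ 0.351 μg/mL.

0.4 μg/mL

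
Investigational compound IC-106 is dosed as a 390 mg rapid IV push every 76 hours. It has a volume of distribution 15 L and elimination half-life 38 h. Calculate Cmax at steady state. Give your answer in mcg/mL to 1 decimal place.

The dosing interval is 2 half-lives, so f = 2^(−2) = 0.25.
At steady state, R = 1/(1 − 0.25) = 4/3.
Single-dose peak C₀ = D/Vd = 390/15 = 26 mcg/mL.
Steady-state peak Cmax,ss = C₀·R = 26 × 4/3 ≈ 34.667 mcg/mL.

34.7 mcg/mL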